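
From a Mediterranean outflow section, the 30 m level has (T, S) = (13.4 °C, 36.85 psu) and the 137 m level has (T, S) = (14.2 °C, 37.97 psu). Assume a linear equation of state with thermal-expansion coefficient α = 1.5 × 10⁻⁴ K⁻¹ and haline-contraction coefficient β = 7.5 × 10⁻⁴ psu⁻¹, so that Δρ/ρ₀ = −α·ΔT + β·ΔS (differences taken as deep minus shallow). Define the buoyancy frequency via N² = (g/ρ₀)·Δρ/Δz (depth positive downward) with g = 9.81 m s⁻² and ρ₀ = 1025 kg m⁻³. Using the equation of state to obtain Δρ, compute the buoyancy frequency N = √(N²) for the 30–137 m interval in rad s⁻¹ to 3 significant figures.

8.12 × 10⁻³ rad s⁻¹

ΔT = +0.8 K, ΔS = +1.12 psu (deep − shallow).
Δρ/ρ₀ = −αΔT + βΔS = -1.20 × 10⁻⁴ + 8.40 × 10⁻⁴ = 7.20 × 10⁻⁴, so Δρ ≈ 0.7380 kg m⁻³.
N² = (g/ρ₀)·Δρ/Δz = g·(Δρ/ρ₀)/Δz = 9.81 × 7.20 × 10⁻⁴ / 107 = 6.6011 × 10⁻⁵ s⁻².
N = √(6.6011 × 10⁻⁵) = 8.1247 × 10⁻³ rad s⁻¹ ≈ 8.12 × 10⁻³ rad s⁻¹.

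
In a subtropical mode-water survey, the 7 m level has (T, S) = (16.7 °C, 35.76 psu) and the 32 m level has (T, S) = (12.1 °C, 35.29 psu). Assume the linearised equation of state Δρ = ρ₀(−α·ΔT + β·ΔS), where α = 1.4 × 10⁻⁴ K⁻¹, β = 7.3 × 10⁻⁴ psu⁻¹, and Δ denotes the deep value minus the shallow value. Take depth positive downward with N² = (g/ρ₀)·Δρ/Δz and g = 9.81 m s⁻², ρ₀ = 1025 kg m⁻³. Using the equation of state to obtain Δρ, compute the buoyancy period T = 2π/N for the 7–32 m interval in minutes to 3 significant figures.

ΔT = -4.6 K, ΔS = -0.47 psu (deep − shallow).
Δρ/ρ₀ = −αΔT + βΔS = 6.44 × 10⁻⁴ − 3.431 × 10⁻⁴ = 3.009 × 10⁻⁴, so Δρ ≈ 0.3084 kg m⁻³.
N² = (g/ρ₀)·Δρ/Δz = g·(Δρ/ρ₀)/Δz = 9.81 × 3.009 × 10⁻⁴ / 25 = 1.1807 × 10⁻⁴ s⁻².
N = √(1.1807 × 10⁻⁴) = 0.010866 rad s⁻¹ → T = 2π/N = 578.24 s = 9.6373 min ≈ 9.64 min.

9.64 min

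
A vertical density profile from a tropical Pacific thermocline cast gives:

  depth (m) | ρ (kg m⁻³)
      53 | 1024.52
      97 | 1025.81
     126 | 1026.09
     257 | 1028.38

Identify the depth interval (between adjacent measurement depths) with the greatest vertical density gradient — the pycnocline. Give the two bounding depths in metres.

Compute the density gradient over each adjacent pair:
  53–97 m: Δρ/Δz = 1.29/44 = 0.029 kg m⁻⁴
  97–126 m: Δρ/Δz = 0.28/29 = 9.7 × 10⁻³ kg m⁻⁴
  126–257 m: Δρ/Δz = 2.29/131 = 0.017 kg m⁻⁴
The largest gradient is in the 53–97 m interval — the pycnocline.

53–97 m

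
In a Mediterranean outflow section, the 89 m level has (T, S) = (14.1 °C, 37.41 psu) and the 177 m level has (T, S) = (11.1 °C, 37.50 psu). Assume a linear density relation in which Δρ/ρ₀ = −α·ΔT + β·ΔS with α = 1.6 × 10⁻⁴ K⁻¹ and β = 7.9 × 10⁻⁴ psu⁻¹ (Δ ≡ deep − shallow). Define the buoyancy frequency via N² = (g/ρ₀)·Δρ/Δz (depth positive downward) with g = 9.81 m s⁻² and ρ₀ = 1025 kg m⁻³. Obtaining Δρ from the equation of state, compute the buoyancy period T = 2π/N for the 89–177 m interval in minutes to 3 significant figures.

ΔT = -3.0 K, ΔS = +0.09 psu (deep − shallow).
Δρ/ρ₀ = −αΔT + βΔS = 4.80 × 10⁻⁴ + 7.11 × 10⁻⁵ = 5.511 × 10⁻⁴, so Δρ ≈ 0.5649 kg m⁻³.
N² = (g/ρ₀)·Δρ/Δz = g·(Δρ/ρ₀)/Δz = 9.81 × 5.511 × 10⁻⁴ / 88 = 6.1435 × 10⁻⁵ s⁻².
N = √(6.1435 × 10⁻⁵) = 7.8380 × 10⁻³ rad s⁻¹ → T = 2π/N = 801.63 s = 13.361 min ≈ 13.4 min.

13.4 min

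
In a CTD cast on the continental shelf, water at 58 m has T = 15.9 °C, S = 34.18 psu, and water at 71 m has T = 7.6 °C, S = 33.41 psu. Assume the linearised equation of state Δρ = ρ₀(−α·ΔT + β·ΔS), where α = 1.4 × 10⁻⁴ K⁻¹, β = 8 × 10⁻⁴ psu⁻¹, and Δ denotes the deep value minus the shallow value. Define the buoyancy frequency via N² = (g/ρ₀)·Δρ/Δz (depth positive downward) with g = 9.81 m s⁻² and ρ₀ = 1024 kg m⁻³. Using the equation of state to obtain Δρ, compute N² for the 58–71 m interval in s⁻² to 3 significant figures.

4.12 × 10⁻⁴ s⁻²

ΔT = -8.3 K, ΔS = -0.77 psu (deep − shallow).
Δρ/ρ₀ = −αΔT + βΔS = 1.162 × 10⁻³ − 6.16 × 10⁻⁴ = 5.46 × 10⁻⁴, so Δρ ≈ 0.5591 kg m⁻³.
N² = (g/ρ₀)·Δρ/Δz = g·(Δρ/ρ₀)/Δz = 9.81 × 5.46 × 10⁻⁴ / 13 = 4.1202 × 10⁻⁴ s⁻² ≈ 4.12 × 10⁻⁴ s⁻².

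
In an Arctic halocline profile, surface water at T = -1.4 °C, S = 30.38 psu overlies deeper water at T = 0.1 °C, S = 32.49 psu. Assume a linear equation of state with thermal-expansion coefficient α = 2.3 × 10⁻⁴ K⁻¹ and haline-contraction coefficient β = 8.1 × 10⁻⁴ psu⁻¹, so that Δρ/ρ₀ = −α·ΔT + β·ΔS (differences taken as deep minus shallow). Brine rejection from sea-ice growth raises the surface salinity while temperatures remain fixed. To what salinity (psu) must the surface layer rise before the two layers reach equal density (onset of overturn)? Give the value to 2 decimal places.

Neutral buoyancy requires −α(T_deep − T_surf) + β(S_deep − S_surf′) = 0.
S_surf′ = S_deep − (α/β)·ΔT = 32.49 − (2.3 × 10⁻⁴/8.1 × 10⁻⁴)·(+1.5) = 32.0641 psu.
Increase required: 32.0641 − 30.38 = 1.6841 psu.

32.06 psu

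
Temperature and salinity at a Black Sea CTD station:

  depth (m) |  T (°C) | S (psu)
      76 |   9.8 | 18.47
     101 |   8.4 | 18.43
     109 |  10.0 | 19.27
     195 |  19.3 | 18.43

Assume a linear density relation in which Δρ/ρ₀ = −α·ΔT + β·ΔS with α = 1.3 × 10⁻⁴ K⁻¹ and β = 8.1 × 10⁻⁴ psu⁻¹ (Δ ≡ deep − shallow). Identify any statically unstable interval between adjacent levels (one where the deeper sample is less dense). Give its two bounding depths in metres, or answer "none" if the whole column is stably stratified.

Evaluate Δρ/ρ₀ = −αΔT + βΔS across each adjacent pair:
  76–101 m: −αΔT+βΔS = −(1.3 × 10⁻⁴)(-1.4)+(8.1 × 10⁻⁴)(-0.04) = 1.5 × 10⁻⁴ → stable
  101–109 m: −αΔT+βΔS = −(1.3 × 10⁻⁴)(+1.6)+(8.1 × 10⁻⁴)(+0.84) = 4.7 × 10⁻⁴ → stable
  109–195 m: −αΔT+βΔS = −(1.3 × 10⁻⁴)(+9.3)+(8.1 × 10⁻⁴)(-0.84) = -1.9 × 10⁻³ → UNSTABLE
The 109–195 m interval has Δρ < 0: lighter water underlies denser water.

109–195 m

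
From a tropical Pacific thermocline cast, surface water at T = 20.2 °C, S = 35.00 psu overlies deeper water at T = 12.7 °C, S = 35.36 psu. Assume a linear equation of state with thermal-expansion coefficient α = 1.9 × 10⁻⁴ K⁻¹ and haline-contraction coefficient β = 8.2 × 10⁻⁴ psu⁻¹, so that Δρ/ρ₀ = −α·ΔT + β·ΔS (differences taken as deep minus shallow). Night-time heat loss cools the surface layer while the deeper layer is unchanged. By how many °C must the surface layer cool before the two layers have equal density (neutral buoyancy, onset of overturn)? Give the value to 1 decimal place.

9.1 °C

Neutral buoyancy requires Δρ = 0, i.e. −α(T_deep − T_surf′) + β(S_deep − S_surf) = 0.
T_surf′ = T_deep − (β/α)·ΔS = 12.7 − (8.2 × 10⁻⁴/1.9 × 10⁻⁴)·(+0.36) = 11.146 °C.
Cooling required: 20.2 − (11.146) = 9.054 °C.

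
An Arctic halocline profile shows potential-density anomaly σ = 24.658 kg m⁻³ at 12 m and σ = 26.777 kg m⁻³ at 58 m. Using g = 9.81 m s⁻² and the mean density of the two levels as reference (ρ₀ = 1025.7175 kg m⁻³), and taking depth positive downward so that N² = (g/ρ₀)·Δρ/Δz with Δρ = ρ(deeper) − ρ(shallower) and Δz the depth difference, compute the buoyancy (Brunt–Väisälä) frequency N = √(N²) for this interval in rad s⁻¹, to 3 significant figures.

0.0210 rad s⁻¹

Δρ = 1026.777 − 1024.658 = 2.119 kg m⁻³ over Δz = 58 − 12 = 46 m.
N² = (9.81/1025.7175) × (2.119/46) = 4.4057 × 10⁻⁴ s⁻².
N = √(4.4057 × 10⁻⁴) = 0.020990 rad s⁻¹ ≈ 0.0210 rad s⁻¹.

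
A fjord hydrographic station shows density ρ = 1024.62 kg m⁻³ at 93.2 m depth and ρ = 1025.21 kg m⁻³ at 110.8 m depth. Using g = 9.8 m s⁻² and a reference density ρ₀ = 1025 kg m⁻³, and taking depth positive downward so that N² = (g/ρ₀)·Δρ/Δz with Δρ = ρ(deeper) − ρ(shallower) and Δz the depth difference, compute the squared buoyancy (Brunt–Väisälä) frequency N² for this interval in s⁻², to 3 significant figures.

3.21 × 10⁻⁴ s⁻²

Δρ = 1025.21 − 1024.62 = 0.59 kg m⁻³ over Δz = 110.8 − 93.2 = 17.6 m.
N² = (9.8/1025) × (0.59/17.6) = 3.2051 × 10⁻⁴ s⁻² ≈ 3.21 × 10⁻⁴ s⁻².
A positive N² confirms static stability across the interval.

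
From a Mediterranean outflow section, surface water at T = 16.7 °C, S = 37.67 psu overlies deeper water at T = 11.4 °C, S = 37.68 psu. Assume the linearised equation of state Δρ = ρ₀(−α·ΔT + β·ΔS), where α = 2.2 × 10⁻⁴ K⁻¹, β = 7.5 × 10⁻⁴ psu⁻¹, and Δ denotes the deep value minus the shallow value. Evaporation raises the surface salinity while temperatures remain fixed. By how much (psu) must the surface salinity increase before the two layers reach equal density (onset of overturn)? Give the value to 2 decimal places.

1.56 psu

Neutral buoyancy requires −α(T_deep − T_surf) + β(S_deep − S_surf′) = 0.
S_surf′ = S_deep − (α/β)·ΔT = 37.68 − (2.2 × 10⁻⁴/7.5 × 10⁻⁴)·(-5.3) = 39.2347 psu.
Increase required: 39.2347 − 37.67 = 1.5647 psu.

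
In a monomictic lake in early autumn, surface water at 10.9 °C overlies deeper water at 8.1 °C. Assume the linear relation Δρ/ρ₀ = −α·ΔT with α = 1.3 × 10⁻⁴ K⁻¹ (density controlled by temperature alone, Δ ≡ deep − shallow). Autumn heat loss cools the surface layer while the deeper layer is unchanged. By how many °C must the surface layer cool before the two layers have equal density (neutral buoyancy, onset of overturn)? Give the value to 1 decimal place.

2.8 °C

With temperature the only control, equal density requires T_surf′ = T_deep.
T_surf′ = 8.1 °C.
Cooling required: 10.9 − 8.1 = 2.8 °C.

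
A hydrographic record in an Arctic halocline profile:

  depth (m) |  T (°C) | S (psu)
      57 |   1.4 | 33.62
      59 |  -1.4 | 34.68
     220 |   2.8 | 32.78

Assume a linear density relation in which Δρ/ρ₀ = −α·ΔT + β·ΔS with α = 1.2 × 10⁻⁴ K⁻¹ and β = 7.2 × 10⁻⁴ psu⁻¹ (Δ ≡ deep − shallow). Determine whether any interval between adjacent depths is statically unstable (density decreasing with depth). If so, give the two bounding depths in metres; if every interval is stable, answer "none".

59–220 m

Evaluate Δρ/ρ₀ = −αΔT + βΔS across each adjacent pair:
  57–59 m: −αΔT+βΔS = −(1.2 × 10⁻⁴)(-2.8)+(7.2 × 10⁻⁴)(+1.06) = 1.1 × 10⁻³ → stable
  59–220 m: −αΔT+βΔS = −(1.2 × 10⁻⁴)(+4.2)+(7.2 × 10⁻⁴)(-1.90) = -1.9 × 10⁻³ → UNSTABLE
The 59–220 m interval has Δρ < 0: lighter water underlies denser water.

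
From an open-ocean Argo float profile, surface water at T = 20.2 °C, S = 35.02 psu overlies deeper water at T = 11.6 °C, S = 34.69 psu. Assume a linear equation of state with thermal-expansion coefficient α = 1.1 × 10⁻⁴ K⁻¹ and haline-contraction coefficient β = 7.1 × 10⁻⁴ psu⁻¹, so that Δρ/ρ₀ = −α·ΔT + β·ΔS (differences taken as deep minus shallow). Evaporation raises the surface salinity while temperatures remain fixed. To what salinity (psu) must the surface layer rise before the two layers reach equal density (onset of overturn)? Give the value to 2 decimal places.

Neutral buoyancy requires −α(T_deep − T_surf) + β(S_deep − S_surf′) = 0.
S_surf′ = S_deep − (α/β)·ΔT = 34.69 − (1.1 × 10⁻⁴/7.1 × 10⁻⁴)·(-8.6) = 36.0224 psu.
Increase required: 36.0224 − 35.02 = 1.0024 psu.

36.02 psu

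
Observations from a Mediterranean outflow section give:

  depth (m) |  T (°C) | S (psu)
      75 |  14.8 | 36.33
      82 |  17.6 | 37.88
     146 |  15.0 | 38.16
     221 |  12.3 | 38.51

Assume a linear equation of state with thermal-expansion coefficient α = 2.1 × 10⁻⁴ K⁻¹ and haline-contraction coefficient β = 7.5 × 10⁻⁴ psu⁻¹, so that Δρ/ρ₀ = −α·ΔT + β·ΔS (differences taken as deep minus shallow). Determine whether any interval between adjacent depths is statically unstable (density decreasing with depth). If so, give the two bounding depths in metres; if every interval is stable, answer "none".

Evaluate Δρ/ρ₀ = −αΔT + βΔS across each adjacent pair:
  75–82 m: −αΔT+βΔS = −(2.1 × 10⁻⁴)(+2.8)+(7.5 × 10⁻⁴)(+1.55) = 5.7 × 10⁻⁴ → stable
  82–146 m: −αΔT+βΔS = −(2.1 × 10⁻⁴)(-2.6)+(7.5 × 10⁻⁴)(+0.28) = 7.6 × 10⁻⁴ → stable
  146–221 m: −αΔT+βΔS = −(2.1 × 10⁻⁴)(-2.7)+(7.5 × 10⁻⁴)(+0.35) = 8.3 × 10⁻⁴ → stable
Every interval has Δρ > 0: the column is stably stratified throughout.

none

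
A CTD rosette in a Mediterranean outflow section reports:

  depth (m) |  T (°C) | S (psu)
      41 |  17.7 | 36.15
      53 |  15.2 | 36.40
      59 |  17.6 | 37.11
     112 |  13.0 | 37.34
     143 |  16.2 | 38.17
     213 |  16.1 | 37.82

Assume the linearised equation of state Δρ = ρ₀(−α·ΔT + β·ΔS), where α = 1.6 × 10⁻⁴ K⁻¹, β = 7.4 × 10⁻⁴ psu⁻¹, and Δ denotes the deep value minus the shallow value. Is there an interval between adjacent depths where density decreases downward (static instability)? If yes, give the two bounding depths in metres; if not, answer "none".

Evaluate Δρ/ρ₀ = −αΔT + βΔS across each adjacent pair:
  41–53 m: −αΔT+βΔS = −(1.6 × 10⁻⁴)(-2.5)+(7.4 × 10⁻⁴)(+0.25) = 5.9 × 10⁻⁴ → stable
  53–59 m: −αΔT+βΔS = −(1.6 × 10⁻⁴)(+2.4)+(7.4 × 10⁻⁴)(+0.71) = 1.4 × 10⁻⁴ → stable
  59–112 m: −αΔT+βΔS = −(1.6 × 10⁻⁴)(-4.6)+(7.4 × 10⁻⁴)(+0.23) = 9.1 × 10⁻⁴ → stable
  112–143 m: −αΔT+βΔS = −(1.6 × 10⁻⁴)(+3.2)+(7.4 × 10⁻⁴)(+0.83) = 1.0 × 10⁻⁴ → stable
  143–213 m: −αΔT+βΔS = −(1.6 × 10⁻⁴)(-0.1)+(7.4 × 10⁻⁴)(-0.35) = -2.4 × 10⁻⁴ → UNSTABLE
The 143–213 m interval has Δρ < 0: lighter water underlies denser water.

143–213 m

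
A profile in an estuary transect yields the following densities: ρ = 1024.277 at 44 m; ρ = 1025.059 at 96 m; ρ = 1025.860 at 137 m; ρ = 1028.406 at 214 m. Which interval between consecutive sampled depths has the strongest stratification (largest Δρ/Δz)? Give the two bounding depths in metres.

Compute the density gradient over each adjacent pair:
  44–96 m: Δρ/Δz = 0.782/52 = 0.015 kg m⁻⁴
  96–137 m: Δρ/Δz = 0.801/41 = 0.020 kg m⁻⁴
  137–214 m: Δρ/Δz = 2.546/77 = 0.033 kg m⁻⁴
The largest gradient is in the 137–214 m interval — the pycnocline.

137–214 m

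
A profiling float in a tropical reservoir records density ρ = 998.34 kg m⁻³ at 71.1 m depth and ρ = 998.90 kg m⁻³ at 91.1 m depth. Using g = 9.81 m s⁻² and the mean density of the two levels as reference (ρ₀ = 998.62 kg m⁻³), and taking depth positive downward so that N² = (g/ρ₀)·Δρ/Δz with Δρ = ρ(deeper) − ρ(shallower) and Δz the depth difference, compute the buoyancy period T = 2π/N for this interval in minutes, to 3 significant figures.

6.31 min

Δρ = 998.90 − 998.34 = 0.56 kg m⁻³ over Δz = 91.1 − 71.1 = 20 m.
N² = (9.81/998.62) × (0.56/20) = 2.7506 × 10⁻⁴ s⁻².
N = √(2.7506 × 10⁻⁴) = 0.016585 rad s⁻¹, so T = 2π/N = 378.85 s = 6.3142 min ≈ 6.31 min.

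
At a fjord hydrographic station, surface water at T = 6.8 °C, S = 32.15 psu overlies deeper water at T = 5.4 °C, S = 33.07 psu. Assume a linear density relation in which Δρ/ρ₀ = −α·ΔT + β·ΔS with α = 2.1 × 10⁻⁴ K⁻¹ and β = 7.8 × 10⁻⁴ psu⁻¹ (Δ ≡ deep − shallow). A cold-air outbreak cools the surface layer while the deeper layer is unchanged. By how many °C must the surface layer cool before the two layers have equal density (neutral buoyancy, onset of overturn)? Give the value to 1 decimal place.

4.8 °C

Neutral buoyancy requires Δρ = 0, i.e. −α(T_deep − T_surf′) + β(S_deep − S_surf) = 0.
T_surf′ = T_deep − (β/α)·ΔS = 5.4 − (7.8 × 10⁻⁴/2.1 × 10⁻⁴)·(+0.92) = 1.983 °C.
Cooling required: 6.8 − (1.983) = 4.817 °C.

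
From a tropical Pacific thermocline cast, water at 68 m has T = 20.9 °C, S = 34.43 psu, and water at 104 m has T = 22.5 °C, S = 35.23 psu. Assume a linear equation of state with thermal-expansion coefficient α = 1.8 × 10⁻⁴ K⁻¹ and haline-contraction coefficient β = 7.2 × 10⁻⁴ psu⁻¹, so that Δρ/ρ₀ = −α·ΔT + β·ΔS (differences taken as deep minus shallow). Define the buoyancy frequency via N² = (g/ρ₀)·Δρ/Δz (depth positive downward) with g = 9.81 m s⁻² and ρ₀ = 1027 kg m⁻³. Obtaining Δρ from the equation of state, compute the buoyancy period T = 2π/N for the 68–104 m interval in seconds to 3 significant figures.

ΔT = +1.6 K, ΔS = +0.80 psu (deep − shallow).
Δρ/ρ₀ = −αΔT + βΔS = -2.88 × 10⁻⁴ + 5.76 × 10⁻⁴ = 2.88 × 10⁻⁴, so Δρ ≈ 0.2958 kg m⁻³.
N² = (g/ρ₀)·Δρ/Δz = g·(Δρ/ρ₀)/Δz = 9.81 × 2.88 × 10⁻⁴ / 36 = 7.8480 × 10⁻⁵ s⁻².
N = √(7.8480 × 10⁻⁵) = 8.8589 × 10⁻³ rad s⁻¹ → T = 2π/N = 709.25 s ≈ 709 s.

709 s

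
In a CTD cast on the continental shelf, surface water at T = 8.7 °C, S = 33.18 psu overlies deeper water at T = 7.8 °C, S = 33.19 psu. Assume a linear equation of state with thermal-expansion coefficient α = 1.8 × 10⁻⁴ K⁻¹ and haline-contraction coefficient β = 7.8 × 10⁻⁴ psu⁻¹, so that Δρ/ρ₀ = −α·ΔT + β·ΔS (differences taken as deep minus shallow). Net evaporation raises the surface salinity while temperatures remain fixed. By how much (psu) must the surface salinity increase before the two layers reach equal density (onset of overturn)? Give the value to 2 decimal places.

0.22 psu

Neutral buoyancy requires −α(T_deep − T_surf) + β(S_deep − S_surf′) = 0.
S_surf′ = S_deep − (α/β)·ΔT = 33.19 − (1.8 × 10⁻⁴/7.8 × 10⁻⁴)·(-0.9) = 33.3977 psu.
Increase required: 33.3977 − 33.18 = 0.2177 psu.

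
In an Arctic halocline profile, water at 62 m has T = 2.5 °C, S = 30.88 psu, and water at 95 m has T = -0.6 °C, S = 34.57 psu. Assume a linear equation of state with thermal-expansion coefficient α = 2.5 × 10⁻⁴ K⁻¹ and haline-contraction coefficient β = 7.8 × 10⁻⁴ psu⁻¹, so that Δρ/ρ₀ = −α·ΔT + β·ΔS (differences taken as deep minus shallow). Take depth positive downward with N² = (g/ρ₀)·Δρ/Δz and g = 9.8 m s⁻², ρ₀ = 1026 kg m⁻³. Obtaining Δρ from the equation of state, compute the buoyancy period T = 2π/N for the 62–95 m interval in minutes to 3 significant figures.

3.18 min

ΔT = -3.1 K, ΔS = +3.69 psu (deep − shallow).
Δρ/ρ₀ = −αΔT + βΔS = 7.75 × 10⁻⁴ + 2.8782 × 10⁻³ = 3.6532 × 10⁻³, so Δρ ≈ 3.748 kg m⁻³.
N² = (g/ρ₀)·Δρ/Δz = g·(Δρ/ρ₀)/Δz = 9.8 × 3.6532 × 10⁻³ / 33 = 1.0849 × 10⁻³ s⁻².
N = √(1.0849 × 10⁻³) = 0.032938 rad s⁻¹ → T = 2π/N = 190.76 s = 3.1793 min ≈ 3.18 min.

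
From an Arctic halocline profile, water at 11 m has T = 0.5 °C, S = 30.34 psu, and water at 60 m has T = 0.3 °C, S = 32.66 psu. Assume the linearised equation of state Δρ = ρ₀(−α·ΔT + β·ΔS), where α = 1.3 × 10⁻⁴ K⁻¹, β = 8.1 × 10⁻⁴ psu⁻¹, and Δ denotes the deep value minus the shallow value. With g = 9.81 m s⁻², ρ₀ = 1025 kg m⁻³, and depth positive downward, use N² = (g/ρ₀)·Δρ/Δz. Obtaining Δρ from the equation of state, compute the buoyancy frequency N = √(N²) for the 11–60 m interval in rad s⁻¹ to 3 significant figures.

0.0195 rad s⁻¹

ΔT = -0.2 K, ΔS = +2.32 psu (deep − shallow).
Δρ/ρ₀ = −αΔT + βΔS = 2.60 × 10⁻⁵ + 1.8792 × 10⁻³ = 1.9052 × 10⁻³, so Δρ ≈ 1.953 kg m⁻³.
N² = (g/ρ₀)·Δρ/Δz = g·(Δρ/ρ₀)/Δz = 9.81 × 1.9052 × 10⁻³ / 49 = 3.8143 × 10⁻⁴ s⁻².
N = √(3.8143 × 10⁻⁴) = 0.019530 rad s⁻¹ ≈ 0.0195 rad s⁻¹.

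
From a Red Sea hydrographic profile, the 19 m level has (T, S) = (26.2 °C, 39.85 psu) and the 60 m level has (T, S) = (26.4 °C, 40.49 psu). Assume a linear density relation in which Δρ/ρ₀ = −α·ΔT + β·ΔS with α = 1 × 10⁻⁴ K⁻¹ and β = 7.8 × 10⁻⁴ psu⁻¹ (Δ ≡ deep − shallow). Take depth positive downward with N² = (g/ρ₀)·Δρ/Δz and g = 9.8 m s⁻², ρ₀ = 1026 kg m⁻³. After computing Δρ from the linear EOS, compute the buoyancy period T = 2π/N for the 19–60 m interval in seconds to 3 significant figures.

ΔT = +0.2 K, ΔS = +0.64 psu (deep − shallow).
Δρ/ρ₀ = −αΔT + βΔS = -2.00 × 10⁻⁵ + 4.992 × 10⁻⁴ = 4.792 × 10⁻⁴, so Δρ ≈ 0.4917 kg m⁻³.
N² = (g/ρ₀)·Δρ/Δz = g·(Δρ/ρ₀)/Δz = 9.8 × 4.792 × 10⁻⁴ / 41 = 1.1454 × 10⁻⁴ s⁻².
N = √(1.1454 × 10⁻⁴) = 0.010702 rad s⁻¹ → T = 2π/N = 587.10 s ≈ 587 s.

587 s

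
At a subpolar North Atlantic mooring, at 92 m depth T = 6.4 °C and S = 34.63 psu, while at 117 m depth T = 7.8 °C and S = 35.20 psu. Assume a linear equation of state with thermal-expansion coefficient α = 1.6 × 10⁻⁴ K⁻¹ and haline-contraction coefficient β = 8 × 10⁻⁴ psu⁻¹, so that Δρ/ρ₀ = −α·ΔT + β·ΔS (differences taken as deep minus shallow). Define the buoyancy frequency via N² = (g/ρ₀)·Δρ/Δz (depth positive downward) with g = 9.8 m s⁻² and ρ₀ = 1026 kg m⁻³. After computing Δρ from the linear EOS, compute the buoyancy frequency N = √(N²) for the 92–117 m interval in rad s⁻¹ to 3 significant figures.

9.54 × 10⁻³ rad s⁻¹

ΔT = +1.4 K, ΔS = +0.57 psu (deep − shallow).
Δρ/ρ₀ = −αΔT + βΔS = -2.24 × 10⁻⁴ + 4.56 × 10⁻⁴ = 2.32 × 10⁻⁴, so Δρ ≈ 0.2380 kg m⁻³.
N² = (g/ρ₀)·Δρ/Δz = g·(Δρ/ρ₀)/Δz = 9.8 × 2.32 × 10⁻⁴ / 25 = 9.0944 × 10⁻⁵ s⁻².
N = √(9.0944 × 10⁻⁵) = 9.5365 × 10⁻³ rad s⁻¹ ≈ 9.54 × 10⁻³ rad s⁻¹.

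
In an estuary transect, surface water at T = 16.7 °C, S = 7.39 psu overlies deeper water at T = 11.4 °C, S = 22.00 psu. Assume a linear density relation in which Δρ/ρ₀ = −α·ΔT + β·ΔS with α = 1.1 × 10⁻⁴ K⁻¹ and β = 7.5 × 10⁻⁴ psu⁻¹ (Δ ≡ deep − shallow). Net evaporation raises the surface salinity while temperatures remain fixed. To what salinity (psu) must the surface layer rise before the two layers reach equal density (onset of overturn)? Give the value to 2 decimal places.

Neutral buoyancy requires −α(T_deep − T_surf) + β(S_deep − S_surf′) = 0.
S_surf′ = S_deep − (α/β)·ΔT = 22.00 − (1.1 × 10⁻⁴/7.5 × 10⁻⁴)·(-5.3) = 22.7773 psu.
Increase required: 22.7773 − 7.39 = 15.3873 psu.

22.78 psu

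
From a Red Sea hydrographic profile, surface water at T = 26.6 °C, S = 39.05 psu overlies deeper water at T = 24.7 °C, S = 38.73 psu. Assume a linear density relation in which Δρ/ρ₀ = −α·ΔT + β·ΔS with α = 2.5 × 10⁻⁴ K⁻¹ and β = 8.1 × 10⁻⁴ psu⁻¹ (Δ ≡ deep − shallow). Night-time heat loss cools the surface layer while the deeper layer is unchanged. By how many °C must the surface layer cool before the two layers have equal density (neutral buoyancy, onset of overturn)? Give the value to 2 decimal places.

0.86 °C

Neutral buoyancy requires Δρ = 0, i.e. −α(T_deep − T_surf′) + β(S_deep − S_surf) = 0.
T_surf′ = T_deep − (β/α)·ΔS = 24.7 − (8.1 × 10⁻⁴/2.5 × 10⁻⁴)·(-0.32) = 25.7368 °C.
Cooling required: 26.6 − (25.7368) = 0.8632 °C.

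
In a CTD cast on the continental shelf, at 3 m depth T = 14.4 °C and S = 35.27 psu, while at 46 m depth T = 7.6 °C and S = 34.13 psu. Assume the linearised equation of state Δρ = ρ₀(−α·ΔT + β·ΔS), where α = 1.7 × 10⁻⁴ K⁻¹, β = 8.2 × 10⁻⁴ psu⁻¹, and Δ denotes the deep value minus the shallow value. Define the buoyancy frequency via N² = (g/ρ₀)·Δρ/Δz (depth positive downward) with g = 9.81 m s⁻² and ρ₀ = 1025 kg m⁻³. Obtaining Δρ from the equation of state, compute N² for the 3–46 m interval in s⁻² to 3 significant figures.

5.05 × 10⁻⁵ s⁻²

ΔT = -6.8 K, ΔS = -1.14 psu (deep − shallow).
Δρ/ρ₀ = −αΔT + βΔS = 1.156 × 10⁻³ − 9.348 × 10⁻⁴ = 2.212 × 10⁻⁴, so Δρ ≈ 0.2267 kg m⁻³.
N² = (g/ρ₀)·Δρ/Δz = g·(Δρ/ρ₀)/Δz = 9.81 × 2.212 × 10⁻⁴ / 43 = 5.0464 × 10⁻⁵ s⁻² ≈ 5.05 × 10⁻⁵ s⁻².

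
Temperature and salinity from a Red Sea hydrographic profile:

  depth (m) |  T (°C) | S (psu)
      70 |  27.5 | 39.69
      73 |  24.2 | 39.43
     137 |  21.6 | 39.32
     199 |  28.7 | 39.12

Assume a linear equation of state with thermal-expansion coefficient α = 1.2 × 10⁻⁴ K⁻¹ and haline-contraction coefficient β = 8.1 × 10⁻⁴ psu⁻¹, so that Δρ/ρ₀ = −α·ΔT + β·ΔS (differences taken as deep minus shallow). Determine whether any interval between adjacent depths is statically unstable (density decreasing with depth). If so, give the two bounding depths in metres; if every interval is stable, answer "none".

Evaluate Δρ/ρ₀ = −αΔT + βΔS across each adjacent pair:
  70–73 m: −αΔT+βΔS = −(1.2 × 10⁻⁴)(-3.3)+(8.1 × 10⁻⁴)(-0.26) = 1.9 × 10⁻⁴ → stable
  73–137 m: −αΔT+βΔS = −(1.2 × 10⁻⁴)(-2.6)+(8.1 × 10⁻⁴)(-0.11) = 2.2 × 10⁻⁴ → stable
  137–199 m: −αΔT+βΔS = −(1.2 × 10⁻⁴)(+7.1)+(8.1 × 10⁻⁴)(-0.20) = -1.0 × 10⁻³ → UNSTABLE
The 137–199 m interval has Δρ < 0: lighter water underlies denser water.

137–199 m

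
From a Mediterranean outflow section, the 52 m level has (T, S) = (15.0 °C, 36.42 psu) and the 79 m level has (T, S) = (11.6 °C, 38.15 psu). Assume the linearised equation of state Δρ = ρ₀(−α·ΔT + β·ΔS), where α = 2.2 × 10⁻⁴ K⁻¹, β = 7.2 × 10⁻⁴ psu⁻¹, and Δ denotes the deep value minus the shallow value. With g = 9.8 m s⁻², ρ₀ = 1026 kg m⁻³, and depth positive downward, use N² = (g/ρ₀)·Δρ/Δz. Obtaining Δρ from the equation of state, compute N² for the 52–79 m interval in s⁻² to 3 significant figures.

ΔT = -3.4 K, ΔS = +1.73 psu (deep − shallow).
Δρ/ρ₀ = −αΔT + βΔS = 7.48 × 10⁻⁴ + 1.2456 × 10⁻³ = 1.9936 × 10⁻³, so Δρ ≈ 2.045 kg m⁻³.
N² = (g/ρ₀)·Δρ/Δz = g·(Δρ/ρ₀)/Δz = 9.8 × 1.9936 × 10⁻³ / 27 = 7.2360 × 10⁻⁴ s⁻² ≈ 7.24 × 10⁻⁴ s⁻².

7.24 × 10⁻⁴ s⁻²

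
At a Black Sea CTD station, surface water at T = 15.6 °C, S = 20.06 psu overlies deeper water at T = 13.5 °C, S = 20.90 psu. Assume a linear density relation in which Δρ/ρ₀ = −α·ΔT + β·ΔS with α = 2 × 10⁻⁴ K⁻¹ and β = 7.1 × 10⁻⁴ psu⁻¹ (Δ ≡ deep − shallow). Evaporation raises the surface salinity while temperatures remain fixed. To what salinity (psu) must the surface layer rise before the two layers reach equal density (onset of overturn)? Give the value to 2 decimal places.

21.49 psu

Neutral buoyancy requires −α(T_deep − T_surf) + β(S_deep − S_surf′) = 0.
S_surf′ = S_deep − (α/β)·ΔT = 20.90 − (2 × 10⁻⁴/7.1 × 10⁻⁴)·(-2.1) = 21.4915 psu.
Increase required: 21.4915 − 20.06 = 1.4315 psu.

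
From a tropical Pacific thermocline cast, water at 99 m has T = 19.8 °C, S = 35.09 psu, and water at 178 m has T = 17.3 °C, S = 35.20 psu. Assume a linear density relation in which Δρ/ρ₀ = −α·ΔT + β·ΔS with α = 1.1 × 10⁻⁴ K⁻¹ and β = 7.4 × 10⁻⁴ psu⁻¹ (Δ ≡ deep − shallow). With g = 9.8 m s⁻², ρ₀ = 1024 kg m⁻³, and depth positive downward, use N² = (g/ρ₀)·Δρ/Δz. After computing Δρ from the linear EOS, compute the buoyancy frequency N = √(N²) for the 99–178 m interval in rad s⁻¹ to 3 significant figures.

6.65 × 10⁻³ rad s⁻¹

ΔT = -2.5 K, ΔS = +0.11 psu (deep − shallow).
Δρ/ρ₀ = −αΔT + βΔS = 2.75 × 10⁻⁴ + 8.14 × 10⁻⁵ = 3.564 × 10⁻⁴, so Δρ ≈ 0.3650 kg m⁻³.
N² = (g/ρ₀)·Δρ/Δz = g·(Δρ/ρ₀)/Δz = 9.8 × 3.564 × 10⁻⁴ / 79 = 4.4212 × 10⁻⁵ s⁻².
N = √(4.4212 × 10⁻⁵) = 6.6492 × 10⁻³ rad s⁻¹ ≈ 6.65 × 10⁻³ rad s⁻¹.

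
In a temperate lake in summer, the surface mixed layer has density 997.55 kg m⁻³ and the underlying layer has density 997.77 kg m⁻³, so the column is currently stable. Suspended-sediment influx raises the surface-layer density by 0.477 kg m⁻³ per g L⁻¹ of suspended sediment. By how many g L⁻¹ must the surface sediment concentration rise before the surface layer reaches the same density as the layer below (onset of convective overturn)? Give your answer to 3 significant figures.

0.461 g L⁻¹

Density deficit of the surface layer: 997.77 − 997.55 = 0.22 kg m⁻³.
Required change = 0.22 / 0.477 = 0.461 g L⁻¹.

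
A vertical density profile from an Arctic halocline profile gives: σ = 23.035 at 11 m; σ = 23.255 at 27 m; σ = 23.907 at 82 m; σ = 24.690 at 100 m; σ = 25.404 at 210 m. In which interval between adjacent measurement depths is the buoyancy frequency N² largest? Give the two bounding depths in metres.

Compute the density gradient over each adjacent pair:
  11–27 m: Δρ/Δz = 0.220/16 = 0.014 kg m⁻⁴
  27–82 m: Δρ/Δz = 0.652/55 = 0.012 kg m⁻⁴
  82–100 m: Δρ/Δz = 0.783/18 = 0.044 kg m⁻⁴
  100–210 m: Δρ/Δz = 0.714/110 = 6.5 × 10⁻³ kg m⁻⁴
The largest gradient is in the 82–100 m interval — the pycnocline.

82–100 m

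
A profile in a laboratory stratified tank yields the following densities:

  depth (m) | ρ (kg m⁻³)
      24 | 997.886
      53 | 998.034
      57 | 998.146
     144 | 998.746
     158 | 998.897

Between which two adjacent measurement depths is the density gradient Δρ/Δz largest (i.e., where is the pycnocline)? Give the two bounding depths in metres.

Compute the density gradient over each adjacent pair:
  24–53 m: Δρ/Δz = 0.148/29 = 5.1 × 10⁻³ kg m⁻⁴
  53–57 m: Δρ/Δz = 0.112/4 = 0.028 kg m⁻⁴
  57–144 m: Δρ/Δz = 0.600/87 = 6.9 × 10⁻³ kg m⁻⁴
  144–158 m: Δρ/Δz = 0.151/14 = 0.011 kg m⁻⁴
The largest gradient is in the 53–57 m interval — the pycnocline.

53–57 m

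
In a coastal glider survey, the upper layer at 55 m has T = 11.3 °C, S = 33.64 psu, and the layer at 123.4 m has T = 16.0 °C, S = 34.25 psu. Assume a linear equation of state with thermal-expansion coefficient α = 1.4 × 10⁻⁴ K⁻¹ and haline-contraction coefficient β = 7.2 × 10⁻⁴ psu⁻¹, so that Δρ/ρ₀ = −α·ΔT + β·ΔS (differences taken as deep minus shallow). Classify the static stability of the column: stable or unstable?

unstable

ΔT = 16.0 − 11.3 = +4.7 K and ΔS = 34.25 − 33.64 = +0.61 psu (deep − shallow).
−αΔT = -6.58 × 10⁻⁴; βΔS = 4.392 × 10⁻⁴; sum Δρ/ρ₀ = -2.188 × 10⁻⁴.
Δρ/ρ₀ < 0, so Δρ < 0: deeper water is lighter → statically unstable; the column would overturn.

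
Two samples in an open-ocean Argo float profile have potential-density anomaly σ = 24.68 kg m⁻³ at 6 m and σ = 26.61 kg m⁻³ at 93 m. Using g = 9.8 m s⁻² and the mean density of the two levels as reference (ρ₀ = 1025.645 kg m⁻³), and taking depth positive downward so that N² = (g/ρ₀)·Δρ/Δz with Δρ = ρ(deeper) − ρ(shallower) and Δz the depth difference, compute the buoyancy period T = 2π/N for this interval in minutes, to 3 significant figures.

7.19 min

Δρ = 1026.61 − 1024.68 = 1.93 kg m⁻³ over Δz = 93 − 6 = 87 m.
N² = (9.8/1025.645) × (1.93/87) = 2.1197 × 10⁻⁴ s⁻².
N = √(2.1197 × 10⁻⁴) = 0.014559 rad s⁻¹, so T = 2π/N = 431.57 s = 7.1928 min ≈ 7.19 min.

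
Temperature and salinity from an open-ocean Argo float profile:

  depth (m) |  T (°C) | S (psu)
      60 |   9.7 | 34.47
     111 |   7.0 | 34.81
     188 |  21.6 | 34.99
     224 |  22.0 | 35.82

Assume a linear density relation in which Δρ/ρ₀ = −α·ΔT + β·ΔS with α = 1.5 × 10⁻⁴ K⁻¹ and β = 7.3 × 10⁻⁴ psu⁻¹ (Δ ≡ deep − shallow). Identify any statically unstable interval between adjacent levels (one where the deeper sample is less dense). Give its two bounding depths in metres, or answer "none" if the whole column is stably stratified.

111–188 m

Evaluate Δρ/ρ₀ = −αΔT + βΔS across each adjacent pair:
  60–111 m: −αΔT+βΔS = −(1.5 × 10⁻⁴)(-2.7)+(7.3 × 10⁻⁴)(+0.34) = 6.5 × 10⁻⁴ → stable
  111–188 m: −αΔT+βΔS = −(1.5 × 10⁻⁴)(+14.6)+(7.3 × 10⁻⁴)(+0.18) = -2.1 × 10⁻³ → UNSTABLE
  188–224 m: −αΔT+βΔS = −(1.5 × 10⁻⁴)(+0.4)+(7.3 × 10⁻⁴)(+0.83) = 5.5 × 10⁻⁴ → stable
The 111–188 m interval has Δρ < 0: lighter water underlies denser water.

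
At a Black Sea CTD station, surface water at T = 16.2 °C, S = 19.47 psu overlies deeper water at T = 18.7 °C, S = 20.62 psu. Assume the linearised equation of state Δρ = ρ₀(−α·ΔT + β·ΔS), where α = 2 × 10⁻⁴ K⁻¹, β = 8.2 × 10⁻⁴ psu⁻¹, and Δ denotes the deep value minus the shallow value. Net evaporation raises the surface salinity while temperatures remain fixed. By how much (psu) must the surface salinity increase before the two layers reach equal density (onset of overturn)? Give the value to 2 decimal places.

0.54 psu

Neutral buoyancy requires −α(T_deep − T_surf) + β(S_deep − S_surf′) = 0.
S_surf′ = S_deep − (α/β)·ΔT = 20.62 − (2 × 10⁻⁴/8.2 × 10⁻⁴)·(+2.5) = 20.0102 psu.
Increase required: 20.0102 − 19.47 = 0.5402 psu.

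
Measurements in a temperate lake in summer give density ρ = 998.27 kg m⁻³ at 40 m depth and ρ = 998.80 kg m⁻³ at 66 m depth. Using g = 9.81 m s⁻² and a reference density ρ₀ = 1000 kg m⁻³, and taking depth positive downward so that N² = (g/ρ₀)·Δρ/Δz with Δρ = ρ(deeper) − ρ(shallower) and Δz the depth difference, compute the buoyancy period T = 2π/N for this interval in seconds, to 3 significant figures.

Δρ = 998.80 − 998.27 = 0.53 kg m⁻³ over Δz = 66 − 40 = 26 m.
N² = (9.81/1000) × (0.53/26) = 1.9997 × 10⁻⁴ s⁻².
N = √(1.9997 × 10⁻⁴) = 0.014141 rad s⁻¹, so T = 2π/N = 444.32 s ≈ 444 s.

444 s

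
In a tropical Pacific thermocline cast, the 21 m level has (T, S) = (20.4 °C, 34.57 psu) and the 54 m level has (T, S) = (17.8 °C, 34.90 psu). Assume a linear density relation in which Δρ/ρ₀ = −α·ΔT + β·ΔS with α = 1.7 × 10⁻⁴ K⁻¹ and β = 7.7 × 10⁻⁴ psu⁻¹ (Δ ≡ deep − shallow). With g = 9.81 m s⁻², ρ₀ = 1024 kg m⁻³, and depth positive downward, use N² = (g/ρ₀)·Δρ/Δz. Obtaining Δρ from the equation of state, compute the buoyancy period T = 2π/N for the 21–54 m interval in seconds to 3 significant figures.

ΔT = -2.6 K, ΔS = +0.33 psu (deep − shallow).
Δρ/ρ₀ = −αΔT + βΔS = 4.42 × 10⁻⁴ + 2.541 × 10⁻⁴ = 6.961 × 10⁻⁴, so Δρ ≈ 0.7128 kg m⁻³.
N² = (g/ρ₀)·Δρ/Δz = g·(Δρ/ρ₀)/Δz = 9.81 × 6.961 × 10⁻⁴ / 33 = 2.0693 × 10⁻⁴ s⁻².
N = √(2.0693 × 10⁻⁴) = 0.014385 rad s⁻¹ → T = 2π/N = 436.79 s ≈ 437 s.

437 s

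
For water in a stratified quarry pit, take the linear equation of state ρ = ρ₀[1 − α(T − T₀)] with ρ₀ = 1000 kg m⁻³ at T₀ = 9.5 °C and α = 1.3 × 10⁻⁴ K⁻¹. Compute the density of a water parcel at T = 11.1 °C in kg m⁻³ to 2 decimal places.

T − T₀ = +1.6 K.
Bracket = 1 − α·(+1.6) = 1 + (-2.08 × 10⁻⁴) = 0.9997920.
ρ = 1000 × 0.9997920 = 999.79 kg m⁻³.

999.79 kg m⁻³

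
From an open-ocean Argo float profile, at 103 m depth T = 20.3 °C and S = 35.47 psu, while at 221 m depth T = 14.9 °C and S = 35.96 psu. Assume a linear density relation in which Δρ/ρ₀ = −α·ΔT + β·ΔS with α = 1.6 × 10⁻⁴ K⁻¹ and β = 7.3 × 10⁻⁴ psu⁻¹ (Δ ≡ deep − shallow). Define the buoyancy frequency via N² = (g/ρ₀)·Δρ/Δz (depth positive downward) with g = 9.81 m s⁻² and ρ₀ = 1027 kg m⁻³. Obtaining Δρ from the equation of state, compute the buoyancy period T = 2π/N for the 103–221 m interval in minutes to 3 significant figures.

10.4 min

ΔT = -5.4 K, ΔS = +0.49 psu (deep − shallow).
Δρ/ρ₀ = −αΔT + βΔS = 8.64 × 10⁻⁴ + 3.577 × 10⁻⁴ = 1.2217 × 10⁻³, so Δρ ≈ 1.255 kg m⁻³.
N² = (g/ρ₀)·Δρ/Δz = g·(Δρ/ρ₀)/Δz = 9.81 × 1.2217 × 10⁻³ / 118 = 1.0157 × 10⁻⁴ s⁻².
N = √(1.0157 × 10⁻⁴) = 0.010078 rad s⁻¹ → T = 2π/N = 623.46 s = 10.391 min ≈ 10.4 min.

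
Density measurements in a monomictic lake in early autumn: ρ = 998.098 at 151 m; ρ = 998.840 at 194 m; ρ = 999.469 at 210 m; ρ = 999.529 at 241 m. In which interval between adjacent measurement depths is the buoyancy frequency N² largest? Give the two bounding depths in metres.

Compute the density gradient over each adjacent pair:
  151–194 m: Δρ/Δz = 0.742/43 = 0.017 kg m⁻⁴
  194–210 m: Δρ/Δz = 0.629/16 = 0.039 kg m⁻⁴
  210–241 m: Δρ/Δz = 0.060/31 = 1.9 × 10⁻³ kg m⁻⁴
The largest gradient is in the 194–210 m interval — the pycnocline.

194–210 m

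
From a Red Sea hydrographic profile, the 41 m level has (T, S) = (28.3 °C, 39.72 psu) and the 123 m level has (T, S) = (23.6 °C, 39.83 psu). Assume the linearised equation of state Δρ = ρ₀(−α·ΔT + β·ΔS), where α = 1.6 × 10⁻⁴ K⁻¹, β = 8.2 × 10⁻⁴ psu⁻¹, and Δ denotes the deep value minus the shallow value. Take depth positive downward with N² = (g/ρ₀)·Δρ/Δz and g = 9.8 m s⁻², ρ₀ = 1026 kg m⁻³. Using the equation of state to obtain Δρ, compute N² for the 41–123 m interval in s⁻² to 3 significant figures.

1.01 × 10⁻⁴ s⁻²

ΔT = -4.7 K, ΔS = +0.11 psu (deep − shallow).
Δρ/ρ₀ = −αΔT + βΔS = 7.52 × 10⁻⁴ + 9.02 × 10⁻⁵ = 8.422 × 10⁻⁴, so Δρ ≈ 0.8641 kg m⁻³.
N² = (g/ρ₀)·Δρ/Δz = g·(Δρ/ρ₀)/Δz = 9.8 × 8.422 × 10⁻⁴ / 82 = 1.0065 × 10⁻⁴ s⁻² ≈ 1.01 × 10⁻⁴ s⁻².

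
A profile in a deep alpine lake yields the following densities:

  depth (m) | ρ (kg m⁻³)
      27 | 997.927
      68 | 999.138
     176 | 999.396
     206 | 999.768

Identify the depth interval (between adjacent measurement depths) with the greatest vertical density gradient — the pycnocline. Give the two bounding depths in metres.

27–68 m

Compute the density gradient over each adjacent pair:
  27–68 m: Δρ/Δz = 1.211/41 = 0.030 kg m⁻⁴
  68–176 m: Δρ/Δz = 0.258/108 = 2.4 × 10⁻³ kg m⁻⁴
  176–206 m: Δρ/Δz = 0.372/30 = 0.012 kg m⁻⁴
The largest gradient is in the 27–68 m interval — the pycnocline.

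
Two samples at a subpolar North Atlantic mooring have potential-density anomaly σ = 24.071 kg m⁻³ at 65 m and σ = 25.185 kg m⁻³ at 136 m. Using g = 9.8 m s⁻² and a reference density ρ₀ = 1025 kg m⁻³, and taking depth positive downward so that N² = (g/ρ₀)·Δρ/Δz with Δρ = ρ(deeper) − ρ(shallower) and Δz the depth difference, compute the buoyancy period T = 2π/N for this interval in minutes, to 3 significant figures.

8.55 min

Δρ = 1025.185 − 1024.071 = 1.114 kg m⁻³ over Δz = 136 − 65 = 71 m.
N² = (9.8/1025) × (1.114/71) = 1.5001 × 10⁻⁴ s⁻².
N = √(1.5001 × 10⁻⁴) = 0.012248 rad s⁻¹, so T = 2π/N = 513.00 s = 8.5500 min ≈ 8.55 min.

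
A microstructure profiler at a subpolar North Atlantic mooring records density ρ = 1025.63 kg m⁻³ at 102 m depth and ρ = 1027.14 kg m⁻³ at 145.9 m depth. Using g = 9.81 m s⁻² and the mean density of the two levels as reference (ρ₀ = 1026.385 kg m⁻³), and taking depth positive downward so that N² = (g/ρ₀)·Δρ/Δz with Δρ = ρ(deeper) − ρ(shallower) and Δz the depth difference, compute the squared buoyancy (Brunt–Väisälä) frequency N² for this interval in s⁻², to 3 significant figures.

3.29 × 10⁻⁴ s⁻²

Δρ = 1027.14 − 1025.63 = 1.51 kg m⁻³ over Δz = 145.9 − 102 = 43.9 m.
N² = (9.81/1026.385) × (1.51/43.9) = 3.2875 × 10⁻⁴ s⁻² ≈ 3.29 × 10⁻⁴ s⁻².
Since Δρ > 0 the layer is stably stratified.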